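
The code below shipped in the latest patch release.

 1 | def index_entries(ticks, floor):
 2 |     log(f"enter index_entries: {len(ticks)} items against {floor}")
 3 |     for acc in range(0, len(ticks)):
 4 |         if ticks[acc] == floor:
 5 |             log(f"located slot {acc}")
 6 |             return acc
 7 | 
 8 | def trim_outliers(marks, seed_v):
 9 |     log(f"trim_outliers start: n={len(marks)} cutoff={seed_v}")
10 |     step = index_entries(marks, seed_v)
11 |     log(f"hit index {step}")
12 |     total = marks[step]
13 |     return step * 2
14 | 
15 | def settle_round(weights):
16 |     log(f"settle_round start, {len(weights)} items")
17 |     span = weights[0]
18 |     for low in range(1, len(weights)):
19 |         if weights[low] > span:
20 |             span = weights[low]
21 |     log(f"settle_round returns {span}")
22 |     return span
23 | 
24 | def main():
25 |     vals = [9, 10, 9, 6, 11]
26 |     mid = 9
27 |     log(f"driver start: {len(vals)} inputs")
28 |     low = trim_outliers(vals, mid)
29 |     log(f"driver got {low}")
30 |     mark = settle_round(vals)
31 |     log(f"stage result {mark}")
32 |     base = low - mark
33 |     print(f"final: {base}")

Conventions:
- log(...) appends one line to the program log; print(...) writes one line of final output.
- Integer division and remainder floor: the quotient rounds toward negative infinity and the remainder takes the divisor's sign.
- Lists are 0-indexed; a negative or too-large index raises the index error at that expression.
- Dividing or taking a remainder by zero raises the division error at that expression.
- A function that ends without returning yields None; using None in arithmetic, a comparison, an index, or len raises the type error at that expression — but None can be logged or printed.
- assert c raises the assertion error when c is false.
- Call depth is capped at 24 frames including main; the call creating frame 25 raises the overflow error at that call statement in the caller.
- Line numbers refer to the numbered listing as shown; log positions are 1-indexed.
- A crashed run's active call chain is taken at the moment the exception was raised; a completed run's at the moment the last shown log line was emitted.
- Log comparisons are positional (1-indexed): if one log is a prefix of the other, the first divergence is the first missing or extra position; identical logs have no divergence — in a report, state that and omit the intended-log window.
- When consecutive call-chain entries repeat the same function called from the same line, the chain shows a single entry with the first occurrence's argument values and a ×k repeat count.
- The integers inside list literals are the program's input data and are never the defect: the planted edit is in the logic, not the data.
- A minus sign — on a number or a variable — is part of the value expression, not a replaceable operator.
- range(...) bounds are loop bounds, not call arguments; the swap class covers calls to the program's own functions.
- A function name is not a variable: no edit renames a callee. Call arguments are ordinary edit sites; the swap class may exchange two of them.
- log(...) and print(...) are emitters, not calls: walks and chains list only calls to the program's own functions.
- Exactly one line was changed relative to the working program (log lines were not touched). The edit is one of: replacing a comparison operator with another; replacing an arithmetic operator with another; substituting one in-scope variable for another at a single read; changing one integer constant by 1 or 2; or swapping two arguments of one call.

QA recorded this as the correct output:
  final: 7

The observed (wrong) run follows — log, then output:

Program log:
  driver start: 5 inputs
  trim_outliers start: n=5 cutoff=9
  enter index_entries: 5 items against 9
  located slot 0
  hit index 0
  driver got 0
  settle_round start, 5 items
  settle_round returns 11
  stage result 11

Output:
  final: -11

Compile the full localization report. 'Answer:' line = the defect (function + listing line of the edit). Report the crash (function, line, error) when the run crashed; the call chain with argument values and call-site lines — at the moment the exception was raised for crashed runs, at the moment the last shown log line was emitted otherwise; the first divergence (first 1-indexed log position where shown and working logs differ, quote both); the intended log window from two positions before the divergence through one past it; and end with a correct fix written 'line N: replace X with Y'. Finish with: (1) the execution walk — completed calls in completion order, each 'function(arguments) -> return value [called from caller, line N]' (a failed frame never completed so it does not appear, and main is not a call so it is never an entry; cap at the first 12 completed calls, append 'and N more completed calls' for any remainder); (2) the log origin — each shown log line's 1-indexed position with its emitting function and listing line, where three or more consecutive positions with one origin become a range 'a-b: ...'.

Answer: the defect is in trim_outliers at line 13.
The tell: At log position 6 the runs split — shown 'driver got 0', but the working version logs 'driver got 18'.
Call chain: main.
First divergence: position 6 — the shown line 'driver got 0' should read 'driver got 18'.
Intended log window:
  4: located slot 0
  5: hit index 0
  6: driver got 18
  7: settle_round start, 5 items
Execution walk:
  index_entries([9, 10, 9, 6, 11], 9) -> 0  [called from trim_outliers, line 10]
  trim_outliers([9, 10, 9, 6, 11], 9) -> 0  [called from main, line 28]
  settle_round([9, 10, 9, 6, 11]) -> 11  [called from main, line 30]
Log origin:
  1: from main, line 27
  2: from trim_outliers, line 9
  3: from index_entries, line 2
  4: from index_entries, line 5
  5: from trim_outliers, line 11
  6: from main, line 29
  7: from settle_round, line 16
  8: from settle_round, line 21
  9: from main, line 31
A correct fix: line 13: replace `step` with `total`.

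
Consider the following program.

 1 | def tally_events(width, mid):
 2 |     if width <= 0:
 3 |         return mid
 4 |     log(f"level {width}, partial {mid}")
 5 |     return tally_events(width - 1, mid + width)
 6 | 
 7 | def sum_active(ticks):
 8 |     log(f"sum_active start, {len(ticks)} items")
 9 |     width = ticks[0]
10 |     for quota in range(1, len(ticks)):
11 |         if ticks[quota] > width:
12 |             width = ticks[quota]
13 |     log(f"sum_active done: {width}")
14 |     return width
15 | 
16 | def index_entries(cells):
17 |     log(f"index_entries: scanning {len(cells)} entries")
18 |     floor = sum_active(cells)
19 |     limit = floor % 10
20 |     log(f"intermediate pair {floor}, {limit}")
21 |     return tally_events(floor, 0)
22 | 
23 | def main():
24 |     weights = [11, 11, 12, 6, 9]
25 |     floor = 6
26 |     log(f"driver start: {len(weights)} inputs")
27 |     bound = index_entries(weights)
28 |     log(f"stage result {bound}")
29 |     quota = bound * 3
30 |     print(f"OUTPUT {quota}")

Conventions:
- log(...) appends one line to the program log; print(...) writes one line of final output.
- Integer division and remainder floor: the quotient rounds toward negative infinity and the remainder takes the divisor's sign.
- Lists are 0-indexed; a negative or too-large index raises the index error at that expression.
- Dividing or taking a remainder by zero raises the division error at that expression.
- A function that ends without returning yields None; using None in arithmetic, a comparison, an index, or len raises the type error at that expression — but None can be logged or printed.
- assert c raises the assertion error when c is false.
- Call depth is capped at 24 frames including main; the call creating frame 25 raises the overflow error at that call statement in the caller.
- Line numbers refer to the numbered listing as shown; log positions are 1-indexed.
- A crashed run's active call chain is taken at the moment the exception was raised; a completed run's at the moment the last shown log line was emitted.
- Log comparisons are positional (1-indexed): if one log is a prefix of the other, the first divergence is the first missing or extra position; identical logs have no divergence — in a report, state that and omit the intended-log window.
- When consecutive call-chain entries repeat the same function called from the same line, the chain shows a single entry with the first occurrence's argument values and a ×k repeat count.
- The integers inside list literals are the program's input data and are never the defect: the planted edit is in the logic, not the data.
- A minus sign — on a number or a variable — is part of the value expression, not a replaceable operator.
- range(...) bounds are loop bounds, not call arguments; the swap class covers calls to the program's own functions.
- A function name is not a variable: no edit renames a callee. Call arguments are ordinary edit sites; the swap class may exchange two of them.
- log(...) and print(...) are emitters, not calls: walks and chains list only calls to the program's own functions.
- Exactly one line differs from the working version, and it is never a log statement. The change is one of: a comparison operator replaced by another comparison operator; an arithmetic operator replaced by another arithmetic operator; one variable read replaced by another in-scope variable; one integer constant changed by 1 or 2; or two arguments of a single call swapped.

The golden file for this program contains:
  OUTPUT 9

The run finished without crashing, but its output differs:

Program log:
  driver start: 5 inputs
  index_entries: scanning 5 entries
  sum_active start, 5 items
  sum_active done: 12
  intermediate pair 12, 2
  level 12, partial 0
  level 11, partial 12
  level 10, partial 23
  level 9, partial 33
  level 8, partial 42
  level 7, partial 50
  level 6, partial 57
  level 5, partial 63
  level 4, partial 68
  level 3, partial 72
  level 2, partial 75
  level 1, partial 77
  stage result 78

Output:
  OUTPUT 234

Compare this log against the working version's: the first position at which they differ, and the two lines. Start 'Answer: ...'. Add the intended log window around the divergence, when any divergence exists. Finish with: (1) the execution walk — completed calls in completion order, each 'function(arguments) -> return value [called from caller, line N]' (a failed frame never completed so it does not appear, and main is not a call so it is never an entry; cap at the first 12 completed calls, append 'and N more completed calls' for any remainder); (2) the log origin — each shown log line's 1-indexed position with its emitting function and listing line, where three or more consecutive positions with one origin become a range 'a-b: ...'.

Answer: position 6 — the shown line 'level 12, partial 0' should read 'level 2, partial 0'.
Intended log window:
  4: sum_active done: 12
  5: intermediate pair 12, 2
  6: level 2, partial 0
  7: level 1, partial 2
Execution walk:
  sum_active([11, 11, 12, 6, 9]) -> 12  [called from index_entries, line 18]
  tally_events(0, 78) -> 78  [called from tally_events, line 5]
  tally_events(1, 77) -> 78  [called from tally_events, line 5]
  tally_events(2, 75) -> 78  [called from tally_events, line 5]
  tally_events(3, 72) -> 78  [called from tally_events, line 5]
  tally_events(4, 68) -> 78  [called from tally_events, line 5]
  tally_events(5, 63) -> 78  [called from tally_events, line 5]
  tally_events(6, 57) -> 78  [called from tally_events, line 5]
  tally_events(7, 50) -> 78  [called from tally_events, line 5]
  tally_events(8, 42) -> 78  [called from tally_events, line 5]
  tally_events(9, 33) -> 78  [called from tally_events, line 5]
  tally_events(10, 23) -> 78  [called from tally_events, line 5]
  ... and 3 more completed calls
Origin of each log line:
  1: logged in main at line 26
  2: logged in index_entries at line 17
  3: logged in sum_active at line 8
  4: logged in sum_active at line 13
  5: logged in index_entries at line 20
  6-17: logged in tally_events at line 4
  18: logged in main at line 28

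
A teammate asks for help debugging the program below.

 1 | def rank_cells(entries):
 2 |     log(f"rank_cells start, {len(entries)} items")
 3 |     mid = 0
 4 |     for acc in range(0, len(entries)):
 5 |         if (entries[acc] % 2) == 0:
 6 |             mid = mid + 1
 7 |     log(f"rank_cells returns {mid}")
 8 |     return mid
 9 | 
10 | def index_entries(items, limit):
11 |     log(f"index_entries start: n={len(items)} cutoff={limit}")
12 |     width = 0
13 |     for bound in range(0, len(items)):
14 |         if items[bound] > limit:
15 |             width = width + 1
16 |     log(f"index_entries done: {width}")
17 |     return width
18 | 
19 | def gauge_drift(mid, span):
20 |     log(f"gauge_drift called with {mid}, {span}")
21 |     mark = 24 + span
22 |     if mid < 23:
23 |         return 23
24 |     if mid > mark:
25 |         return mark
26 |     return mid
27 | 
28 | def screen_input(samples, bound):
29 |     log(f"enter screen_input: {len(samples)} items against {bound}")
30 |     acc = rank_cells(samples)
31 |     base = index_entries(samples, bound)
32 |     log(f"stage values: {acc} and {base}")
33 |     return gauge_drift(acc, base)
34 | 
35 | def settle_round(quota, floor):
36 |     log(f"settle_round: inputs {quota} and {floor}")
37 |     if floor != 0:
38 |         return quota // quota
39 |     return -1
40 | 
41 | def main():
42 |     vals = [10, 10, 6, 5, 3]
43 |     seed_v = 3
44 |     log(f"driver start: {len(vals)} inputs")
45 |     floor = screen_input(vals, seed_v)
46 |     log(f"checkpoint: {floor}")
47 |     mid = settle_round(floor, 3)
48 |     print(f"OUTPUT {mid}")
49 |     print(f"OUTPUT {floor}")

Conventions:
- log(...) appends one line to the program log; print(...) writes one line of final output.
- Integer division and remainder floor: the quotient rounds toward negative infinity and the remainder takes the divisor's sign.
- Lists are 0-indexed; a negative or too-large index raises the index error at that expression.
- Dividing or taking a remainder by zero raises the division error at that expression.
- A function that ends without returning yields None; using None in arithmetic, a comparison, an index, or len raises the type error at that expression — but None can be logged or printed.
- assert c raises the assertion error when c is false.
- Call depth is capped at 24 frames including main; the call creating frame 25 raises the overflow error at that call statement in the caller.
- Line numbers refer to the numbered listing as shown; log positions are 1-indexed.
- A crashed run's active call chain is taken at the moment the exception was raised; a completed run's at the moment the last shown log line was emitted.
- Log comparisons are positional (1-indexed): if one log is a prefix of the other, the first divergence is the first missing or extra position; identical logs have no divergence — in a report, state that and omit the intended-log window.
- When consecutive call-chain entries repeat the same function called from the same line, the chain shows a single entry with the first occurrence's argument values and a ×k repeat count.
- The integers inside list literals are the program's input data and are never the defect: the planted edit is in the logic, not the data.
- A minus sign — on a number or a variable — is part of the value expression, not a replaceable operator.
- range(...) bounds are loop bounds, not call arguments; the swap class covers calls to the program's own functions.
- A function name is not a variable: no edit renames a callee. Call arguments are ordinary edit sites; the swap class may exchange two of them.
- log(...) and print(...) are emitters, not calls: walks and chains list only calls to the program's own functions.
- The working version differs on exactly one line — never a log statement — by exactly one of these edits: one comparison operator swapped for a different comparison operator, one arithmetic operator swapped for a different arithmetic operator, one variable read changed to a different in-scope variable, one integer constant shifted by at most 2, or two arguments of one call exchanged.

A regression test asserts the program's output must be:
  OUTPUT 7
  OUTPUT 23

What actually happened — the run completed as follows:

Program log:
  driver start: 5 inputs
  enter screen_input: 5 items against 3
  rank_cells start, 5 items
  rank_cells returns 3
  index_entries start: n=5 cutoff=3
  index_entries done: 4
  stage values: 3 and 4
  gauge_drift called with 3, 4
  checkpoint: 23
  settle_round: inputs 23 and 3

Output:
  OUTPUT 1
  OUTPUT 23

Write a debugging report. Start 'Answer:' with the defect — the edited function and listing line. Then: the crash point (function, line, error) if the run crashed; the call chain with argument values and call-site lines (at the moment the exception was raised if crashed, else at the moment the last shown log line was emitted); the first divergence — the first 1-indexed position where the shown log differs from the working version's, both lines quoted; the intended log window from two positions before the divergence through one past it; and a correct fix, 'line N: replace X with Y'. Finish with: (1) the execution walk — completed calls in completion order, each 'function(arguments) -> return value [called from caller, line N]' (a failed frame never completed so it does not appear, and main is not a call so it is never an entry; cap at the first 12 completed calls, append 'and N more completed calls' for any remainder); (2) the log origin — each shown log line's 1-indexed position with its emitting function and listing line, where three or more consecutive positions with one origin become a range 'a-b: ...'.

Answer: the defect is in settle_round at line 38.
Core observation: The logs agree in full; only the final output differs.
Call chain: main -> settle_round(23, 3) (called at line 47).
First divergence: there is none — every log position agrees.
Execution walk:
  rank_cells([10, 10, 6, 5, 3]) -> 3  [called from screen_input, line 30]
  index_entries([10, 10, 6, 5, 3], 3) -> 4  [called from screen_input, line 31]
  gauge_drift(3, 4) -> 23  [called from screen_input, line 33]
  screen_input([10, 10, 6, 5, 3], 3) -> 23  [called from main, line 45]
  settle_round(23, 3) -> 1  [called from main, line 47]
Log origins:
  1: from main, line 44
  2: from screen_input, line 29
  3: from rank_cells, line 2
  4: from rank_cells, line 7
  5: from index_entries, line 11
  6: from index_entries, line 16
  7: from screen_input, line 32
  8: from gauge_drift, line 20
  9: from main, line 46
  10: from settle_round, line 36
A correct fix: line 38: replace `quota // quota` with `quota // floor`.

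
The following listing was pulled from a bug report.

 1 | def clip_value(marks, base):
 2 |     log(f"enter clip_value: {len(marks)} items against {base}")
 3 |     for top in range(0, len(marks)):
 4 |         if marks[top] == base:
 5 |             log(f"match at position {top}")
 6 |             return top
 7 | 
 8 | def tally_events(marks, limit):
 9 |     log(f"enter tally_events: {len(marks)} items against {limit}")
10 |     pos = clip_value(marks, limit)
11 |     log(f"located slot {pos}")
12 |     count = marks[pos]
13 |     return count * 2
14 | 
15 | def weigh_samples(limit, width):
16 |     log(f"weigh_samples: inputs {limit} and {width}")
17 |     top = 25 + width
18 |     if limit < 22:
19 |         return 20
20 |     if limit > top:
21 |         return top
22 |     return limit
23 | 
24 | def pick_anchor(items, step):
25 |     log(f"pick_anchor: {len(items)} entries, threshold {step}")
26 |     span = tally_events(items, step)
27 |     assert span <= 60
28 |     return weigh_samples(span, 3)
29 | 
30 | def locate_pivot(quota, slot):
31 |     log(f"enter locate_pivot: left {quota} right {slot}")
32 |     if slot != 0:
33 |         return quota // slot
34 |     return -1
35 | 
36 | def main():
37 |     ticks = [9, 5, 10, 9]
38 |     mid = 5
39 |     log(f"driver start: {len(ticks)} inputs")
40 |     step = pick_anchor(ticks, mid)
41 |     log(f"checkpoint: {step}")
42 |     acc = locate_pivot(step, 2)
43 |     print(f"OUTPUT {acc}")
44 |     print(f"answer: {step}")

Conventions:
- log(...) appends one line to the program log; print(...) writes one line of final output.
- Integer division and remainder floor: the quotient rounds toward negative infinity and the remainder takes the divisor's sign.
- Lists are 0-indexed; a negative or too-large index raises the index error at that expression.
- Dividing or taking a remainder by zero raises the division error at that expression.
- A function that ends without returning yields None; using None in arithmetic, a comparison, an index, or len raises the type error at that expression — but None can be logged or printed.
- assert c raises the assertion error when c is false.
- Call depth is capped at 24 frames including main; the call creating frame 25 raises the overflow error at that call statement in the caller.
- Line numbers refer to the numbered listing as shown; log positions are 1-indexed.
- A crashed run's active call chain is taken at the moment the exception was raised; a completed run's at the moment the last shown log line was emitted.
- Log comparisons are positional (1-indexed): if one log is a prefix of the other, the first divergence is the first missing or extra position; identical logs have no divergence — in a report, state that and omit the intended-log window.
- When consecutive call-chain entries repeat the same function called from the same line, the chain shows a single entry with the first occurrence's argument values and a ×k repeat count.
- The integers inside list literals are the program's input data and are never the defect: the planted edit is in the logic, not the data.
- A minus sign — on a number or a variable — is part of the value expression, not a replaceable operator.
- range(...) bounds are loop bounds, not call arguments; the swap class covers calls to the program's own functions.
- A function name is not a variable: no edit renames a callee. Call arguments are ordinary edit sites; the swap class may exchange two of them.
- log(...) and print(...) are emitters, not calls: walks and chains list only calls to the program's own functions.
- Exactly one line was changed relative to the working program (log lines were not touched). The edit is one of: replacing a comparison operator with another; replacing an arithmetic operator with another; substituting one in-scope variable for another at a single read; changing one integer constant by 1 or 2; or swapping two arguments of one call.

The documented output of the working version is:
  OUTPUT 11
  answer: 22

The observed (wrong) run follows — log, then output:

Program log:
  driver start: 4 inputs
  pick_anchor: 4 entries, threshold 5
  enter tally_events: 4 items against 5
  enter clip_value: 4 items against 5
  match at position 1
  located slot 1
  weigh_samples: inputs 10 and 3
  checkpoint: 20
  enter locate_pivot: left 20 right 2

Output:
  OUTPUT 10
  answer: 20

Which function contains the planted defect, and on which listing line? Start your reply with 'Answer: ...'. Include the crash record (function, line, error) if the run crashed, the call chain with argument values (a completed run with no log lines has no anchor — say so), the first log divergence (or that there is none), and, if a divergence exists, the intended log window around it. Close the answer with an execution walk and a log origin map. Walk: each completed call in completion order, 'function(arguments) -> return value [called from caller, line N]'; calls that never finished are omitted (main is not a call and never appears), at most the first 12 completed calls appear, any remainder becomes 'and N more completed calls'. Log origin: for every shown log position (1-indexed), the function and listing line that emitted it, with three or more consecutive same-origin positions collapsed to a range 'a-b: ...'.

Answer: the defect is in weigh_samples at line 19.
Core observation: The earliest visible damage is log position 8 — 'checkpoint: 20' rather than the intended 'checkpoint: 22'.
Call chain: main -> locate_pivot(20, 2) (called at line 42).
First divergence: at position 8 the run shows 'checkpoint: 20' where the working version logs 'checkpoint: 22'.
Intended log window:
  6: located slot 1
  7: weigh_samples: inputs 10 and 3
  8: checkpoint: 22
  9: enter locate_pivot: left 22 right 2
Execution walk:
  clip_value([9, 5, 10, 9], 5) -> 1  [called from tally_events, line 10]
  tally_events([9, 5, 10, 9], 5) -> 10  [called from pick_anchor, line 26]
  weigh_samples(10, 3) -> 20  [called from pick_anchor, line 28]
  pick_anchor([9, 5, 10, 9], 5) -> 20  [called from main, line 40]
  locate_pivot(20, 2) -> 10  [called from main, line 42]
Log line origins:
  1: from main, line 39
  2: from pick_anchor, line 25
  3: from tally_events, line 9
  4: from clip_value, line 2
  5: from clip_value, line 5
  6: from tally_events, line 11
  7: from weigh_samples, line 16
  8: from main, line 41
  9: from locate_pivot, line 31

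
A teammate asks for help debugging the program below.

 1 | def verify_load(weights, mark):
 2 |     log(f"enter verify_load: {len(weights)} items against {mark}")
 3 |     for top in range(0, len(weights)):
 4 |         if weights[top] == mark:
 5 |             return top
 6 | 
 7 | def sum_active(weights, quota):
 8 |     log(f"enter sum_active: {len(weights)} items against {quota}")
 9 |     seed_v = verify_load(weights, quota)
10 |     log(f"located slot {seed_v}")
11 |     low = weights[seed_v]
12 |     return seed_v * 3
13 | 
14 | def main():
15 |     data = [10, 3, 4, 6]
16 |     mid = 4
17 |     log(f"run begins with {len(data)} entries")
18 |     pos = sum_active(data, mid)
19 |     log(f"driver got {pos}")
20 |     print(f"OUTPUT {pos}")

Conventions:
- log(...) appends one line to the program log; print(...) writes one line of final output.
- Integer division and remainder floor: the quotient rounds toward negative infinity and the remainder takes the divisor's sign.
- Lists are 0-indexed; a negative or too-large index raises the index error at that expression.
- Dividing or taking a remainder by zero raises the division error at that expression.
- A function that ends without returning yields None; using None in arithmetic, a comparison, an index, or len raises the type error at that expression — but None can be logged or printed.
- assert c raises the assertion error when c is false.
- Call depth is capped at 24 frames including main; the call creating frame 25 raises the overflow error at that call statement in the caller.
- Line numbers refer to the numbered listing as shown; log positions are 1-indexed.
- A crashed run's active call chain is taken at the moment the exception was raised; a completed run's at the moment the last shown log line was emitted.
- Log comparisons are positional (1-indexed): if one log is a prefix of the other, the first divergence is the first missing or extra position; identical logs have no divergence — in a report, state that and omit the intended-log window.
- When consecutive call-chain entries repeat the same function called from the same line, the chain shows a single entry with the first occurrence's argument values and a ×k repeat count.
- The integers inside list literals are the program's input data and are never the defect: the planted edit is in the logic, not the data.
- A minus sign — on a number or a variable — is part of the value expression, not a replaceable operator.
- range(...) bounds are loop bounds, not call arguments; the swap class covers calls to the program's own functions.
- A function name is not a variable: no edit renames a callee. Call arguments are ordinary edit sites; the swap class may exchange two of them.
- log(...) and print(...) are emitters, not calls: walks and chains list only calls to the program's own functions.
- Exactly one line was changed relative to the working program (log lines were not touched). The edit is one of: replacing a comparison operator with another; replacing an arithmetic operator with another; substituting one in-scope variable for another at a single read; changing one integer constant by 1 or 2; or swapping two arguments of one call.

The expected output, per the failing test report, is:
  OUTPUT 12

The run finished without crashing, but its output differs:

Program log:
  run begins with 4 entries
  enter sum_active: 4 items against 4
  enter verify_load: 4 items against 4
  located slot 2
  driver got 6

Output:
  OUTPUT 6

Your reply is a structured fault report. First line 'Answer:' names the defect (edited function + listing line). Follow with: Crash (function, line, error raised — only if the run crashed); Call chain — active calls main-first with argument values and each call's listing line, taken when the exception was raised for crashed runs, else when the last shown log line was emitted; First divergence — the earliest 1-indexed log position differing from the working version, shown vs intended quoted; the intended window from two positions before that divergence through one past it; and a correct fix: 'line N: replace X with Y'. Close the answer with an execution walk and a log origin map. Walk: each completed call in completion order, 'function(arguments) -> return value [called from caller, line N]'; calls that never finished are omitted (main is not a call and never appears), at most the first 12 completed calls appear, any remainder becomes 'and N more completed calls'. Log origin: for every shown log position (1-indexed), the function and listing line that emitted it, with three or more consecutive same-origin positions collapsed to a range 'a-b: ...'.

Answer: the defect is in sum_active at line 12.
The tell: At log position 5 the runs split — shown 'driver got 6', but the working version logs 'driver got 12'.
Call chain: main.
First divergence: position 5 — the shown line 'driver got 6' should read 'driver got 12'.
Intended log window:
  3: enter verify_load: 4 items against 4
  4: located slot 2
  5: driver got 12
Execution walk:
  verify_load([10, 3, 4, 6], 4) -> 2  [called from sum_active, line 9]
  sum_active([10, 3, 4, 6], 4) -> 6  [called from main, line 18]
Origin of each log line:
  1: emitted by main (line 17)
  2: emitted by sum_active (line 8)
  3: emitted by verify_load (line 2)
  4: emitted by sum_active (line 10)
  5: emitted by main (line 19)
A correct fix: line 12: replace `seed_v` with `low`.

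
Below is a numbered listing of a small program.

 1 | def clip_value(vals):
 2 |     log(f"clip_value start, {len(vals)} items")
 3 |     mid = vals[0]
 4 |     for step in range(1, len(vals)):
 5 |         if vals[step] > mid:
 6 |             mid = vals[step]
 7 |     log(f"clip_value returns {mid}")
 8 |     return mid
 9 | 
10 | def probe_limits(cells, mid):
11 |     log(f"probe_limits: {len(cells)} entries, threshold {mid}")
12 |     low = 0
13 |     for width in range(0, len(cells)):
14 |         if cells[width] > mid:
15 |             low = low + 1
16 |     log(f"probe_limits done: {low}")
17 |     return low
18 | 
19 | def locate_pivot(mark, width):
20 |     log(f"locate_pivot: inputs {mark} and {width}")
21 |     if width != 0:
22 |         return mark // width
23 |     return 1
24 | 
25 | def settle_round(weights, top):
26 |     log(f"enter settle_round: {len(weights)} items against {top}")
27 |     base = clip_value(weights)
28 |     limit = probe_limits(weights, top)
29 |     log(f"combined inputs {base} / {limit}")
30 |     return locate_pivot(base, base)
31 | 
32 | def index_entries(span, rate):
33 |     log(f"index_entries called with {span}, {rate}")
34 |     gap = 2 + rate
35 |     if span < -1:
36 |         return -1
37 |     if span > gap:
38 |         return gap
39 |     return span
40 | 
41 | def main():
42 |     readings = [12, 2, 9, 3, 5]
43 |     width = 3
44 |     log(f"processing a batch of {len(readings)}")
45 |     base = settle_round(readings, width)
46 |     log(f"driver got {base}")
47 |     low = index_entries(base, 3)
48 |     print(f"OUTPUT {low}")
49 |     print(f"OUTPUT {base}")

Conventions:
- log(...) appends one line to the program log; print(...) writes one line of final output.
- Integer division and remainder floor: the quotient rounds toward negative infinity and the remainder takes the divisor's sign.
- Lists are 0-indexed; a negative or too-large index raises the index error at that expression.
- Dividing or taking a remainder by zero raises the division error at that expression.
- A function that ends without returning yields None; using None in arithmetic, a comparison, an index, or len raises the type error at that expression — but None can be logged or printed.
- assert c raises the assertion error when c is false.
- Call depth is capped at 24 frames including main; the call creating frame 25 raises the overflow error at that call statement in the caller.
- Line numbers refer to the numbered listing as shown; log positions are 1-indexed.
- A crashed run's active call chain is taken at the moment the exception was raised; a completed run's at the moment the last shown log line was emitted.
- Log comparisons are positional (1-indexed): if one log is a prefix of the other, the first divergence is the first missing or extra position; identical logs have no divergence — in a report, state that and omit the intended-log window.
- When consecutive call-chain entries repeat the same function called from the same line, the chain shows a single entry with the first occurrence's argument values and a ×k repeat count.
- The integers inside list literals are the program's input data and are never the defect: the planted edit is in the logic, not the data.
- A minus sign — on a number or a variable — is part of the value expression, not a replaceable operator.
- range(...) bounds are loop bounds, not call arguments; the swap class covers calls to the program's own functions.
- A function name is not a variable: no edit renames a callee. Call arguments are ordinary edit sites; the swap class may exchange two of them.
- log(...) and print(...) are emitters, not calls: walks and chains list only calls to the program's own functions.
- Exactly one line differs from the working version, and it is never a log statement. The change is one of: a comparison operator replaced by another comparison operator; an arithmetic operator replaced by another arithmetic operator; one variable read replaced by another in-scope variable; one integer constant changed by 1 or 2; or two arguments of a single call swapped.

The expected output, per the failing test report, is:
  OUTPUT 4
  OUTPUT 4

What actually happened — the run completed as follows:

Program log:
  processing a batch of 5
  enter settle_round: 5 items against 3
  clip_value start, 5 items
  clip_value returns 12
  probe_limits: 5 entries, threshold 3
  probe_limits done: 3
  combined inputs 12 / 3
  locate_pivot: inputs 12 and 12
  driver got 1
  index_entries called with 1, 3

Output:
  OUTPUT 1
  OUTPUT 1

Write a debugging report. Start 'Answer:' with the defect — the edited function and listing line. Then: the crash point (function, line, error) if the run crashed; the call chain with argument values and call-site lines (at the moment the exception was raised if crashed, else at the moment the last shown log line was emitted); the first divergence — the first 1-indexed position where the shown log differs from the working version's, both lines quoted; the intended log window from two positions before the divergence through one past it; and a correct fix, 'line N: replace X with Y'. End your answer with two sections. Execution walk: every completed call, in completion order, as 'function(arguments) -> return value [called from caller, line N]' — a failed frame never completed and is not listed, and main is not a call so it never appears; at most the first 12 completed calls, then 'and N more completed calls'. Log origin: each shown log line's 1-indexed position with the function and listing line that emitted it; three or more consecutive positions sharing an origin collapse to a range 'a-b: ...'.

Answer: the defect is in settle_round at line 30.
The tell: The log first diverges at position 8: the faulty run prints 'locate_pivot: inputs 12 and 12' where the working version prints 'locate_pivot: inputs 12 and 3'.
Call chain: main -> index_entries(1, 3) (called at line 47).
First divergence: at position 8 the run shows 'locate_pivot: inputs 12 and 12' where the working version logs 'locate_pivot: inputs 12 and 3'.
Intended log window:
  6: probe_limits done: 3
  7: combined inputs 12 / 3
  8: locate_pivot: inputs 12 and 3
  9: driver got 4
Execution walk:
  clip_value([12, 2, 9, 3, 5]) -> 12  [called from settle_round, line 27]
  probe_limits([12, 2, 9, 3, 5], 3) -> 3  [called from settle_round, line 28]
  locate_pivot(12, 12) -> 1  [called from settle_round, line 30]
  settle_round([12, 2, 9, 3, 5], 3) -> 1  [called from main, line 45]
  index_entries(1, 3) -> 1  [called from main, line 47]
Log line origins:
  1 — main, line 44
  2 — settle_round, line 26
  3 — clip_value, line 2
  4 — clip_value, line 7
  5 — probe_limits, line 11
  6 — probe_limits, line 16
  7 — settle_round, line 29
  8 — locate_pivot, line 20
  9 — main, line 46
  10 — index_entries, line 33
A correct fix: line 30: replace `locate_pivot(base, base)` with `locate_pivot(base, limit)`.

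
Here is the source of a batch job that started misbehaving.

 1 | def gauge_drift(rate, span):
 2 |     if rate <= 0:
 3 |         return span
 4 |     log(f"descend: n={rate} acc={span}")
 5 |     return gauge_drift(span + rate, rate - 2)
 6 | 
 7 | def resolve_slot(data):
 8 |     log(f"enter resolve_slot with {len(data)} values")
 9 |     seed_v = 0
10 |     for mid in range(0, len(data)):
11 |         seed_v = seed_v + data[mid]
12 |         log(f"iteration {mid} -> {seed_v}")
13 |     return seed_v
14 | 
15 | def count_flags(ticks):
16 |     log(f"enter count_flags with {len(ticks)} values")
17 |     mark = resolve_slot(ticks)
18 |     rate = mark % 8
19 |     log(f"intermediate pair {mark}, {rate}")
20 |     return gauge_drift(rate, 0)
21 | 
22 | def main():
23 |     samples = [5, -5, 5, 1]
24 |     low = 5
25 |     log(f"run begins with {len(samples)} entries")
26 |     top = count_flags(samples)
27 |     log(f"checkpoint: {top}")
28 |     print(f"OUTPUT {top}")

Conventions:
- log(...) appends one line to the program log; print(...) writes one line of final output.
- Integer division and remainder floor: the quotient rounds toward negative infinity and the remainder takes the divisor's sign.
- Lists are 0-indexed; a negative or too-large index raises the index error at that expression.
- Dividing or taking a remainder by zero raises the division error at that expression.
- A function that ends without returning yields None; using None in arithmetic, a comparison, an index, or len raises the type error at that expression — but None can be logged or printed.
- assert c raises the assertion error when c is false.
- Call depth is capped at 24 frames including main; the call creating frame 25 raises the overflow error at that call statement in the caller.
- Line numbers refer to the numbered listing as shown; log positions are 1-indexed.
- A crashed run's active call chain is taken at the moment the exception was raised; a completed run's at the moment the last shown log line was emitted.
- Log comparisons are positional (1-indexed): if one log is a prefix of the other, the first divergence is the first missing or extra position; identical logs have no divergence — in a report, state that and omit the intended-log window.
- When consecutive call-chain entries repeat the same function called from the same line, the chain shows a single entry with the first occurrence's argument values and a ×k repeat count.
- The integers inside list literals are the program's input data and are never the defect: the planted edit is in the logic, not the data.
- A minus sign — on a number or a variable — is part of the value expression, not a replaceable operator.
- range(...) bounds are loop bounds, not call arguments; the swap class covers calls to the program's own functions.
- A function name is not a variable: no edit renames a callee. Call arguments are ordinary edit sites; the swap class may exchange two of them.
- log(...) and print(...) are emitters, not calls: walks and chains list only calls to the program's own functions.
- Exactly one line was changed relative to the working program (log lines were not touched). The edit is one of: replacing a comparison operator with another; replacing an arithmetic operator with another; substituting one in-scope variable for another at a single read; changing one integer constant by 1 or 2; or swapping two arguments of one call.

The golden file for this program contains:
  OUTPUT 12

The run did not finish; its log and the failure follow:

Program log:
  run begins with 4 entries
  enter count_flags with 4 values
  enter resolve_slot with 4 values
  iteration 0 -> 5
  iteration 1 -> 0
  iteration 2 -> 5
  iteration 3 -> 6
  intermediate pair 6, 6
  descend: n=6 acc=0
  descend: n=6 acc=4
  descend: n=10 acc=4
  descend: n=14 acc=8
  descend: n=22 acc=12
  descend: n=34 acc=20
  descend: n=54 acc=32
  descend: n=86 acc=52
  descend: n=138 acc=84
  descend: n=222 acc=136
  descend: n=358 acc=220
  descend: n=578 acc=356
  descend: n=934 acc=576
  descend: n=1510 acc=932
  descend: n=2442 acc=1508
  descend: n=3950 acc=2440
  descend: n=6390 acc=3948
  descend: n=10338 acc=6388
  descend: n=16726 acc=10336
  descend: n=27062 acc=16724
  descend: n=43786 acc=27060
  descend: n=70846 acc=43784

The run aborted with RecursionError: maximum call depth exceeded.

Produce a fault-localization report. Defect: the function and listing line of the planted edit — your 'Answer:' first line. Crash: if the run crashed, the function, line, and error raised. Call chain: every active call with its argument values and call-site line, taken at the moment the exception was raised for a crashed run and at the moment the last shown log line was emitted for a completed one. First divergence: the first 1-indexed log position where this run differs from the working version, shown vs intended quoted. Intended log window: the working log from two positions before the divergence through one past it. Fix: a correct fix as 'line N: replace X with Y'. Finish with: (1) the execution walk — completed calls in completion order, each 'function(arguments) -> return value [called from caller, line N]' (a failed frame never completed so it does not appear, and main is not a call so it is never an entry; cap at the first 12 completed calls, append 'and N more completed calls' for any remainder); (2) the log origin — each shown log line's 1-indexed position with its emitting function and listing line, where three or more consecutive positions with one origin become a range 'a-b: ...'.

Answer: the defect is in gauge_drift at line 5.
Key observation: Log line 10 is where behavior first shows: 'descend: n=6 acc=4' appears instead of 'descend: n=4 acc=6'.
Crash: gauge_drift, line 5, RecursionError.
Call chain: main -> count_flags([5, -5, 5, 1]) (called at line 26) -> gauge_drift(6, 0) (called at line 20) -> gauge_drift(6, 4) (called at line 5) ×21.
First divergence: at position 10 the run shows 'descend: n=6 acc=4' where the working version logs 'descend: n=4 acc=6'.
Intended log window:
  8: intermediate pair 6, 6
  9: descend: n=6 acc=0
  10: descend: n=4 acc=6
  11: descend: n=2 acc=10
Execution walk:
  resolve_slot([5, -5, 5, 1]) -> 6  [called from count_flags, line 17]
Log origin:
  1: from main, line 25
  2: from count_flags, line 16
  3: from resolve_slot, line 8
  4-7: from resolve_slot, line 12
  8: from count_flags, line 19
  9-30: from gauge_drift, line 4
A correct fix: line 5: replace `gauge_drift(span + rate, rate - 2)` with `gauge_drift(rate - 2, span + rate)`.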